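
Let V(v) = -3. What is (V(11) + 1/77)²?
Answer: 52900/5929 ≈ 8.9222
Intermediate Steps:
(V(11) + 1/77)² = (-3 + 1/77)² = (-230/77)² = 52900/5929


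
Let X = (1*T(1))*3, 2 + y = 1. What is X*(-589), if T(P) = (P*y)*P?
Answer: 1767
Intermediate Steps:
y = -1 (y = -2 + 1 = -1)
T(P) = -P² (T(P) = (P*(-1))*P = (-P)*P = -P²)
X = -3 (X = (1*(-1*1²))*3 = (1*(-1*1))*3 = (1*(-1))*3 = -1*3 = -3)
X*(-589) = -3*(-589) = 1767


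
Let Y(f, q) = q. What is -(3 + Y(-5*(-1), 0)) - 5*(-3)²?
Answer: -48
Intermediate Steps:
-(3 + Y(-5*(-1), 0)) - 5*(-3)² = -(3 + 0) - 5*(-3)² = -1*3 - 5*9 = -3 - 45 = -48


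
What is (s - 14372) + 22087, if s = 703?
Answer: 8418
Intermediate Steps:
(s - 14372) + 22087 = (703 - 14372) + 22087 = -13669 + 22087 = 8418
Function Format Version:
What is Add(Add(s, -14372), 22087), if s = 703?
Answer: 8418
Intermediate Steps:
Add(Add(s, -14372), 22087) = Add(Add(703, -14372), 22087) = Add(-13669, 22087) = 8418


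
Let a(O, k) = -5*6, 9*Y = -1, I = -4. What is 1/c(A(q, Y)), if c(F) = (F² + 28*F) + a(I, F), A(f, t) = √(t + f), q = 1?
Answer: -1179/6098 - 378*√2/3049 ≈ -0.36867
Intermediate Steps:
Y = -⅑ (Y = (⅑)*(-1) = -⅑ ≈ -0.11111)
A(f, t) = √(f + t)
a(O, k) = -30
c(F) = -30 + F² + 28*F (c(F) = (F² + 28*F) - 30 = -30 + F² + 28*F)
1/c(A(q, Y)) = 1/(-30 + (√(1 - ⅑))² + 28*√(1 - ⅑)) = 1/(-30 + (√(8/9))² + 28*√(8/9)) = 1/(-30 + (2*√2/3)² + 28*(2*√2/3)) = 1/(-30 + 8/9 + 56*√2/3) = 1/(-262/9 + 56*√2/3)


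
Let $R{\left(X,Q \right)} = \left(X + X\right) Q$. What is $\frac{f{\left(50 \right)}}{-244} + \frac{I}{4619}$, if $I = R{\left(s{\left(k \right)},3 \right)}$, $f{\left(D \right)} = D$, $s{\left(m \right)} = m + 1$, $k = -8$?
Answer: $- \frac{120599}{563518} \approx -0.21401$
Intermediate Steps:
$s{\left(m \right)} = 1 + m$
$R{\left(X,Q \right)} = 2 Q X$ ($R{\left(X,Q \right)} = 2 X Q = 2 Q X$)
$I = -42$ ($I = 2 \cdot 3 \left(1 - 8\right) = 2 \cdot 3 \left(-7\right) = -42$)
$\frac{f{\left(50 \right)}}{-244} + \frac{I}{4619} = \frac{50}{-244} - \frac{42}{4619} = 50 \left(- \frac{1}{244}\right) - \frac{42}{4619} = - \frac{25}{122} - \frac{42}{4619} = - \frac{120599}{563518}$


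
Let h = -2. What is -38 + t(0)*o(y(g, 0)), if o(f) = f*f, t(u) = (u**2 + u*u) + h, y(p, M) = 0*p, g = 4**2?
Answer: -38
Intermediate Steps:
g = 16
y(p, M) = 0
t(u) = -2 + 2*u**2 (t(u) = (u**2 + u*u) - 2 = (u**2 + u**2) - 2 = 2*u**2 - 2 = -2 + 2*u**2)
o(f) = f**2
-38 + t(0)*o(y(g, 0)) = -38 + (-2 + 2*0**2)*0**2 = -38 + (-2 + 2*0)*0 = -38 + (-2 + 0)*0 = -38 - 2*0 = -38 + 0 = -38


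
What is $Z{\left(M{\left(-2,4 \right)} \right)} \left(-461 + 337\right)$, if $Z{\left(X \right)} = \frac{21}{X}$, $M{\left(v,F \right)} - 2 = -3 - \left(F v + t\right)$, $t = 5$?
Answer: $-1302$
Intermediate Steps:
$M{\left(v,F \right)} = -6 - F v$ ($M{\left(v,F \right)} = 2 - \left(8 + F v\right) = -6 - F v$)
$Z{\left(M{\left(-2,4 \right)} \right)} \left(-461 + 337\right) = \frac{21}{-6 - 4 \left(-2\right)} \left(-461 + 337\right) = \frac{21}{-6 + 8} \left(-124\right) = \frac{21}{2} \left(-124\right) = -1302$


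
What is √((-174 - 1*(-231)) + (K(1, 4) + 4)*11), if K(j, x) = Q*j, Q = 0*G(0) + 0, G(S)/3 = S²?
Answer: √101 ≈ 10.050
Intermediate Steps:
G(S) = 3*S²
Q = 0 (Q = 0*(3*0²) + 0 = 0*(3*0) + 0 = 0*0 + 0 = 0 + 0 = 0)
K(j, x) = 0 (K(j, x) = 0*j = 0)
√((-174 - 1*(-231)) + (K(1, 4) + 4)*11) = √((-174 - 1*(-231)) + (0 + 4)*11) = √((-174 + 231) + 4*11) = √(57 + 44) = √101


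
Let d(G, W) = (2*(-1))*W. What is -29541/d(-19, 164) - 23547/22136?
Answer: 10096815/113447 ≈ 89.000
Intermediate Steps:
d(G, W) = -2*W
-29541/d(-19, 164) - 23547/22136 = -29541/((-2*164)) - 23547/22136 = -29541/(-328) - 23547*1/22136 = -29541*(-1/328) - 23547/22136 = 29541/328 - 23547/22136 = 10096815/113447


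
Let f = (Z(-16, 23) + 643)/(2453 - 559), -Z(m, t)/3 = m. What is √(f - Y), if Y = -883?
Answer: √3168838142/1894 ≈ 29.721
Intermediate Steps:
Z(m, t) = -3*m
f = 691/1894 (f = (-3*(-16) + 643)/(2453 - 559) = (48 + 643)/1894 = 691*(1/1894) = 691/1894 ≈ 0.36484)
√(f - Y) = √(691/1894 - 1*(-883)) = √(691/1894 + 883) = √(1673093/1894) = √3168838142/1894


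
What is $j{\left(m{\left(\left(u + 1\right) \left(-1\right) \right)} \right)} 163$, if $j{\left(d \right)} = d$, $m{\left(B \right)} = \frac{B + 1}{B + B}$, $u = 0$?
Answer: $0$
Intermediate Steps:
$m{\left(B \right)} = \frac{1 + B}{2 B}$
$j{\left(m{\left(\left(u + 1\right) \left(-1\right) \right)} \right)} 163 = \frac{1 + \left(0 + 1\right) \left(-1\right)}{2 \left(0 + 1\right) \left(-1\right)} 163 = \frac{1 + 1 \left(-1\right)}{2 \cdot 1 \left(-1\right)} 163 = \frac{1 - 1}{2 \left(-1\right)} 163 = \frac{1}{2} \left(-1\right) 0 \cdot 163 = 0 \cdot 163 = 0$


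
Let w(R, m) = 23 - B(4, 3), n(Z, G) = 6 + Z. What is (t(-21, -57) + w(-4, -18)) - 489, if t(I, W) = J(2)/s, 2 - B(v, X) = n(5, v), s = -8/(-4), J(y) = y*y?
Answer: -455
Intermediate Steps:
J(y) = y**2
s = 2 (s = -8*(-1/4) = 2)
B(v, X) = -9 (B(v, X) = 2 - (6 + 5) = 2 - 1*11 = 2 - 11 = -9)
t(I, W) = 2 (t(I, W) = 2**2/2 = 4*(1/2) = 2)
w(R, m) = 32 (w(R, m) = 23 - 1*(-9) = 23 + 9 = 32)
(t(-21, -57) + w(-4, -18)) - 489 = (2 + 32) - 489 = 34 - 489 = -455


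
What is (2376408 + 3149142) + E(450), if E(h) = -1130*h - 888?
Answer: 5016162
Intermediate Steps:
E(h) = -888 - 1130*h
(2376408 + 3149142) + E(450) = (2376408 + 3149142) + (-888 - 1130*450) = 5525550 + (-888 - 508500) = 5525550 - 509388 = 5016162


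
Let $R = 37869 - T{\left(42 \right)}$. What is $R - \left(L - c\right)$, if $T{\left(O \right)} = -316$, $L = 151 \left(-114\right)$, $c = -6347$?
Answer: $49052$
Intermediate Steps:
$L = -17214$
$R = 38185$ ($R = 37869 - -316 = 37869 + 316 = 38185$)
$R - \left(L - c\right) = 38185 - \left(-17214 - -6347\right) = 38185 - \left(-17214 + 6347\right) = 38185 - -10867 = 38185 + 10867 = 49052$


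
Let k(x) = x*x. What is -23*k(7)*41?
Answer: -46207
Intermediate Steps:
k(x) = x²
-23*k(7)*41 = -23*7²*41 = -23*49*41 = -1127*41 = -46207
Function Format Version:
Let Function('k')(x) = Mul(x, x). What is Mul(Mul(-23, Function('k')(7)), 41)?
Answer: -46207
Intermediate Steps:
Function('k')(x) = Pow(x, 2)
Mul(Mul(-23, Function('k')(7)), 41) = Mul(Mul(-23, Pow(7, 2)), 41) = Mul(Mul(-23, 49), 41) = Mul(-1127, 41) = -46207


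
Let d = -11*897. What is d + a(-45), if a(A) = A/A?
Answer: -9866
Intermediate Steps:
a(A) = 1
d = -9867
d + a(-45) = -9867 + 1 = -9866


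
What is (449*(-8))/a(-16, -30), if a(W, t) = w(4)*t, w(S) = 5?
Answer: 1796/75 ≈ 23.947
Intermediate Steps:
a(W, t) = 5*t
(449*(-8))/a(-16, -30) = (449*(-8))/((5*(-30))) = -3592/(-150) = -3592*(-1/150) = 1796/75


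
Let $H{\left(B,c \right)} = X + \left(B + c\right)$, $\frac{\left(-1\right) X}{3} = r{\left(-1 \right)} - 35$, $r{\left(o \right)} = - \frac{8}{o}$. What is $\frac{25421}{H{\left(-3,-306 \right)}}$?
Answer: $- \frac{25421}{228} \approx -111.5$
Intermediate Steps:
$X = 81$ ($X = - 3 \left(- \frac{8}{-1} - 35\right) = - 3 \left(\left(-8\right) \left(-1\right) - 35\right) = - 3 \left(8 - 35\right) = \left(-3\right) \left(-27\right) = 81$)
$H{\left(B,c \right)} = 81 + B + c$ ($H{\left(B,c \right)} = 81 + \left(B + c\right) = 81 + B + c$)
$\frac{25421}{H{\left(-3,-306 \right)}} = \frac{25421}{81 - 3 - 306} = \frac{25421}{-228} = 25421 \left(- \frac{1}{228}\right) = - \frac{25421}{228}$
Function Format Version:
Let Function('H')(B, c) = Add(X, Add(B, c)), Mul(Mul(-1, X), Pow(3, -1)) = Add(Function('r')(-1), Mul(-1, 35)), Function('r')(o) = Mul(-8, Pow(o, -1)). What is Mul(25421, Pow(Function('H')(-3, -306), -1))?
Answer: Rational(-25421, 228) ≈ -111.50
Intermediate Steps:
X = 81 (X = Mul(-3, Add(Mul(-8, Pow(-1, -1)), Mul(-1, 35))) = Mul(-3, Add(Mul(-8, -1), -35)) = Mul(-3, Add(8, -35)) = Mul(-3, -27) = 81)
Function('H')(B, c) = Add(81, B, c) (Function('H')(B, c) = Add(81, Add(B, c)) = Add(81, B, c))
Mul(25421, Pow(Function('H')(-3, -306), -1)) = Mul(25421, Pow(Add(81, -3, -306), -1)) = Mul(25421, Pow(-228, -1)) = Mul(25421, Rational(-1, 228)) = Rational(-25421, 228)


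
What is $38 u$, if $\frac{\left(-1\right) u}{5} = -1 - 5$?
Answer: $1140$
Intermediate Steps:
$u = 30$ ($u = - 5 \left(-1 - 5\right) = \left(-5\right) \left(-6\right) = 30$)
$38 u = 38 \cdot 30 = 1140$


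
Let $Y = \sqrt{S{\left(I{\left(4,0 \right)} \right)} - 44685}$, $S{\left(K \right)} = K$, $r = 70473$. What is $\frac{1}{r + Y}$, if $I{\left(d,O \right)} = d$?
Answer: $\frac{5421}{382037570} - \frac{i \sqrt{44681}}{4966488410} \approx 1.419 \cdot 10^{-5} - 4.2561 \cdot 10^{-8} i$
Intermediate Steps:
$Y = i \sqrt{44681}$ ($Y = \sqrt{4 - 44685} = \sqrt{-44681} = i \sqrt{44681} \approx 211.38 i$)
$\frac{1}{r + Y} = \frac{1}{70473 + i \sqrt{44681}}$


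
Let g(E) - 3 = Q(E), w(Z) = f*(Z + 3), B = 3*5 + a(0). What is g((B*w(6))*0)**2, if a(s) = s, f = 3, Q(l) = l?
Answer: 9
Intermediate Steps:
B = 15 (B = 3*5 + 0 = 15 + 0 = 15)
w(Z) = 9 + 3*Z (w(Z) = 3*(Z + 3) = 3*(3 + Z) = 9 + 3*Z)
g(E) = 3 + E
g((B*w(6))*0)**2 = (3 + (15*(9 + 3*6))*0)**2 = (3 + (15*(9 + 18))*0)**2 = (3 + (15*27)*0)**2 = (3 + 405*0)**2 = (3 + 0)**2 = 3**2 = 9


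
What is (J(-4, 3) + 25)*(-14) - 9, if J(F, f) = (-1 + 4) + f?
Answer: -443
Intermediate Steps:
J(F, f) = 3 + f
(J(-4, 3) + 25)*(-14) - 9 = ((3 + 3) + 25)*(-14) - 9 = (6 + 25)*(-14) - 9 = 31*(-14) - 9 = -434 - 9 = -443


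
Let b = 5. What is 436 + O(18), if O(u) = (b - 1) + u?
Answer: 458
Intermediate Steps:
O(u) = 4 + u (O(u) = (5 - 1) + u = 4 + u)
436 + O(18) = 436 + (4 + 18) = 436 + 22 = 458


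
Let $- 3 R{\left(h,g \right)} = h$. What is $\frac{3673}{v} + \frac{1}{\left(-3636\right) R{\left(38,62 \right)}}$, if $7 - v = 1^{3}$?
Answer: $\frac{9397983}{15352} \approx 612.17$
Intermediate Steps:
$R{\left(h,g \right)} = - \frac{h}{3}$
$v = 6$ ($v = 7 - 1^{3} = 7 - 1 = 6$)
$\frac{3673}{v} + \frac{1}{\left(-3636\right) R{\left(38,62 \right)}} = \frac{3673}{6} + \frac{1}{\left(-3636\right) \left(\left(- \frac{1}{3}\right) 38\right)} = 3673 \cdot \frac{1}{6} - \frac{1}{3636 \left(- \frac{38}{3}\right)} = \frac{3673}{6} - - \frac{1}{46056} = \frac{3673}{6} + \frac{1}{46056} = \frac{9397983}{15352}$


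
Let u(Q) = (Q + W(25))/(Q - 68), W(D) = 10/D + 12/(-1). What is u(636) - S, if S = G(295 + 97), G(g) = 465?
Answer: -658739/1420 ≈ -463.90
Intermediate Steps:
W(D) = -12 + 10/D (W(D) = 10/D + 12*(-1) = 10/D - 12 = -12 + 10/D)
S = 465
u(Q) = (-58/5 + Q)/(-68 + Q) (u(Q) = (Q + (-12 + 10/25))/(Q - 68) = (Q + (-12 + 10*(1/25)))/(-68 + Q) = (Q + (-12 + ⅖))/(-68 + Q) = (Q - 58/5)/(-68 + Q) = (-58/5 + Q)/(-68 + Q))
u(636) - S = (-58/5 + 636)/(-68 + 636) - 1*465 = (3122/5)/568 - 465 = (1/568)*(3122/5) - 465 = 1561/1420 - 465 = -658739/1420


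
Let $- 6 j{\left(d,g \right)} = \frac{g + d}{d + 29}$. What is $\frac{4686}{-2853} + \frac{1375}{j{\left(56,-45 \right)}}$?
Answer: $- \frac{60627812}{951} \approx -63752.0$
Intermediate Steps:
$j{\left(d,g \right)} = - \frac{d + g}{6 \left(29 + d\right)}$ ($j{\left(d,g \right)} = - \frac{\left(g + d\right) \frac{1}{d + 29}}{6} = - \frac{\left(d + g\right) \frac{1}{29 + d}}{6} = - \frac{\frac{1}{29 + d} \left(d + g\right)}{6} = - \frac{d + g}{6 \left(29 + d\right)}$)
$\frac{4686}{-2853} + \frac{1375}{j{\left(56,-45 \right)}} = \frac{4686}{-2853} + \frac{1375}{\frac{1}{6} \frac{1}{29 + 56} \left(\left(-1\right) 56 - -45\right)} = 4686 \left(- \frac{1}{2853}\right) + \frac{1375}{\frac{1}{6} \cdot \frac{1}{85} \left(-56 + 45\right)} = - \frac{1562}{951} + \frac{1375}{\frac{1}{6} \cdot \frac{1}{85} \left(-11\right)} = - \frac{1562}{951} + \frac{1375}{- \frac{11}{510}} = - \frac{1562}{951} + 1375 \left(- \frac{510}{11}\right) = - \frac{1562}{951} - 63750 = - \frac{60627812}{951}$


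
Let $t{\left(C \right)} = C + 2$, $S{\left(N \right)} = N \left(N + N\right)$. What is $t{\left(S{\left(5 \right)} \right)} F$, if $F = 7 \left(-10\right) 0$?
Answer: $0$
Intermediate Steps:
$S{\left(N \right)} = 2 N^{2}$ ($S{\left(N \right)} = N 2 N = 2 N^{2}$)
$t{\left(C \right)} = 2 + C$
$F = 0$ ($F = \left(-70\right) 0 = 0$)
$t{\left(S{\left(5 \right)} \right)} F = \left(2 + 2 \cdot 5^{2}\right) 0 = \left(2 + 2 \cdot 25\right) 0 = \left(2 + 50\right) 0 = 52 \cdot 0 = 0$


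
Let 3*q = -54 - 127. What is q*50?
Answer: -9050/3 ≈ -3016.7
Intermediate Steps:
q = -181/3 (q = (-54 - 127)/3 = (1/3)*(-181) = -181/3 ≈ -60.333)
q*50 = -181/3*50 = -9050/3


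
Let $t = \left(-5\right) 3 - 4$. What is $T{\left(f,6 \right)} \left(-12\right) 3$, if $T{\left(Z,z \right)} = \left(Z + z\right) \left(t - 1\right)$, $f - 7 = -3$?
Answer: $7200$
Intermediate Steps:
$f = 4$ ($f = 7 - 3 = 4$)
$t = -19$ ($t = -15 - 4 = -19$)
$T{\left(Z,z \right)} = - 20 Z - 20 z$ ($T{\left(Z,z \right)} = \left(Z + z\right) \left(-19 - 1\right) = \left(Z + z\right) \left(-20\right) = - 20 Z - 20 z$)
$T{\left(f,6 \right)} \left(-12\right) 3 = \left(\left(-20\right) 4 - 120\right) \left(-12\right) 3 = \left(-80 - 120\right) \left(-12\right) 3 = \left(-200\right) \left(-12\right) 3 = 2400 \cdot 3 = 7200$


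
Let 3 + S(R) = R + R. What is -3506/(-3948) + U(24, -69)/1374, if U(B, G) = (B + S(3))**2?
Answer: 320639/226023 ≈ 1.4186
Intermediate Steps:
S(R) = -3 + 2*R (S(R) = -3 + (R + R) = -3 + 2*R)
U(B, G) = (3 + B)**2 (U(B, G) = (B + (-3 + 2*3))**2 = (B + (-3 + 6))**2 = (B + 3)**2 = (3 + B)**2)
-3506/(-3948) + U(24, -69)/1374 = -3506/(-3948) + (3 + 24)**2/1374 = -3506*(-1/3948) + 27**2*(1/1374) = 1753/1974 + 729*(1/1374) = 1753/1974 + 243/458 = 320639/226023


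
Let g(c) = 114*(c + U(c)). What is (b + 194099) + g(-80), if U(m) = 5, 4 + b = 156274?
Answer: 341819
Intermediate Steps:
b = 156270 (b = -4 + 156274 = 156270)
g(c) = 570 + 114*c (g(c) = 114*(c + 5) = 114*(5 + c) = 570 + 114*c)
(b + 194099) + g(-80) = (156270 + 194099) + (570 + 114*(-80)) = 350369 + (570 - 9120) = 350369 - 8550 = 341819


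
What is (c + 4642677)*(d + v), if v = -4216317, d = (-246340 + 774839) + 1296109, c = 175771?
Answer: -11524325447632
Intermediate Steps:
d = 1824608 (d = 528499 + 1296109 = 1824608)
(c + 4642677)*(d + v) = (175771 + 4642677)*(1824608 - 4216317) = 4818448*(-2391709) = -11524325447632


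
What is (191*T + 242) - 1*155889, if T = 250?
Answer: -107897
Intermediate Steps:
(191*T + 242) - 1*155889 = (191*250 + 242) - 1*155889 = (47750 + 242) - 155889 = 47992 - 155889 = -107897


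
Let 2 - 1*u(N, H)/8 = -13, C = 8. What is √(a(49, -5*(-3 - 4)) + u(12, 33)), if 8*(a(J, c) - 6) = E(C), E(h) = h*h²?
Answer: √190 ≈ 13.784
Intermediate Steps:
u(N, H) = 120 (u(N, H) = 16 - 8*(-13) = 16 + 104 = 120)
E(h) = h³
a(J, c) = 70 (a(J, c) = 6 + (⅛)*8³ = 6 + (⅛)*512 = 6 + 64 = 70)
√(a(49, -5*(-3 - 4)) + u(12, 33)) = √(70 + 120) = √190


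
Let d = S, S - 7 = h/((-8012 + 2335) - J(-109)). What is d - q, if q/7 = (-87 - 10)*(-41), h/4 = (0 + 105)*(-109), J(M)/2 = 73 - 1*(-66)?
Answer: -11046252/397 ≈ -27824.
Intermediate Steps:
J(M) = 278 (J(M) = 2*(73 - 1*(-66)) = 2*(73 + 66) = 2*139 = 278)
h = -45780 (h = 4*((0 + 105)*(-109)) = 4*(105*(-109)) = 4*(-11445) = -45780)
q = 27839 (q = 7*((-87 - 10)*(-41)) = 7*(-97*(-41)) = 7*3977 = 27839)
S = 5831/397 (S = 7 - 45780/((-8012 + 2335) - 1*278) = 7 - 45780/(-5677 - 278) = 7 - 45780/(-5955) = 7 - 45780*(-1/5955) = 7 + 3052/397 = 5831/397 ≈ 14.688)
d = 5831/397 ≈ 14.688
d - q = 5831/397 - 1*27839 = 5831/397 - 27839 = -11046252/397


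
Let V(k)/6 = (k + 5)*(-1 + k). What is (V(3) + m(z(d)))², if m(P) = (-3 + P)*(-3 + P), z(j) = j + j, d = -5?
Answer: 70225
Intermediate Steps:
z(j) = 2*j
m(P) = (-3 + P)²
V(k) = 6*(-1 + k)*(5 + k) (V(k) = 6*((k + 5)*(-1 + k)) = 6*((5 + k)*(-1 + k)) = 6*((-1 + k)*(5 + k)) = 6*(-1 + k)*(5 + k))
(V(3) + m(z(d)))² = ((-30 + 6*3² + 24*3) + (-3 + 2*(-5))²)² = ((-30 + 6*9 + 72) + (-3 - 10)²)² = ((-30 + 54 + 72) + (-13)²)² = (96 + 169)² = 265² = 70225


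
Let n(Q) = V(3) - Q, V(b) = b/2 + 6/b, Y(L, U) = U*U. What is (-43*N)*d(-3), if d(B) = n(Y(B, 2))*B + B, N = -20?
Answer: -1290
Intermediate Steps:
Y(L, U) = U²
V(b) = b/2 + 6/b (V(b) = b*(½) + 6/b = b/2 + 6/b)
n(Q) = 7/2 - Q (n(Q) = ((½)*3 + 6/3) - Q = (3/2 + 6*(⅓)) - Q = (3/2 + 2) - Q = 7/2 - Q)
d(B) = B/2 (d(B) = (7/2 - 1*2²)*B + B = (7/2 - 1*4)*B + B = (7/2 - 4)*B + B = -B/2 + B = B/2)
(-43*N)*d(-3) = (-43*(-20))*((½)*(-3)) = 860*(-3/2) = -1290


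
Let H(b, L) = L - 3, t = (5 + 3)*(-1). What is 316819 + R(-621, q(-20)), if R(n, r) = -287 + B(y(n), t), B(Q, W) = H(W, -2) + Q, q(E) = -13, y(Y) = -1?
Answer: 316526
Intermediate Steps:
t = -8 (t = 8*(-1) = -8)
H(b, L) = -3 + L
B(Q, W) = -5 + Q (B(Q, W) = (-3 - 2) + Q = -5 + Q)
R(n, r) = -293 (R(n, r) = -287 + (-5 - 1) = -287 - 6 = -293)
316819 + R(-621, q(-20)) = 316819 - 293 = 316526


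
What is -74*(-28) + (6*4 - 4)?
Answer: 2092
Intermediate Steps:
-74*(-28) + (6*4 - 4) = 2072 + (24 - 4) = 2072 + 20 = 2092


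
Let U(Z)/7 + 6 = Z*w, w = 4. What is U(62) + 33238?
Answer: 34932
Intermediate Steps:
U(Z) = -42 + 28*Z (U(Z) = -42 + 7*(Z*4) = -42 + 7*(4*Z) = -42 + 28*Z)
U(62) + 33238 = (-42 + 28*62) + 33238 = (-42 + 1736) + 33238 = 1694 + 33238 = 34932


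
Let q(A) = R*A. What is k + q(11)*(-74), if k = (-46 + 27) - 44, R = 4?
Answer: -3319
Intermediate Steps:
q(A) = 4*A
k = -63 (k = -19 - 44 = -63)
k + q(11)*(-74) = -63 + (4*11)*(-74) = -63 + 44*(-74) = -63 - 3256 = -3319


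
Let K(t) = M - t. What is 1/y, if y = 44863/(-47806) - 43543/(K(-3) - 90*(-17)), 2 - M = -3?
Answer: -18381407/537653988 ≈ -0.034188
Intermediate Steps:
M = 5 (M = 2 - 1*(-3) = 2 + 3 = 5)
K(t) = 5 - t
y = -537653988/18381407 (y = 44863/(-47806) - 43543/((5 - 1*(-3)) - 90*(-17)) = 44863*(-1/47806) - 43543/((5 + 3) + 1530) = -44863/47806 - 43543/(8 + 1530) = -44863/47806 - 43543/1538 = -537653988/18381407 ≈ -29.250)
1/y = 1/(-537653988/18381407) = -18381407/537653988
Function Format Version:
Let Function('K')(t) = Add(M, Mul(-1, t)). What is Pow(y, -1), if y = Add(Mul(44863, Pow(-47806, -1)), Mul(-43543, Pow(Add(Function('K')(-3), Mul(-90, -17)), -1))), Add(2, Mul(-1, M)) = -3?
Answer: Rational(-18381407, 537653988) ≈ -0.034188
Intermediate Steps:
M = 5 (M = Add(2, Mul(-1, -3)) = Add(2, 3) = 5)
Function('K')(t) = Add(5, Mul(-1, t))
y = Rational(-537653988, 18381407) (y = Add(Mul(44863, Pow(-47806, -1)), Mul(-43543, Pow(Add(Add(5, Mul(-1, -3)), Mul(-90, -17)), -1))) = Add(Mul(44863, Rational(-1, 47806)), Mul(-43543, Pow(Add(Add(5, 3), 1530), -1))) = Add(Rational(-44863, 47806), Mul(-43543, Pow(Add(8, 1530), -1))) = Add(Rational(-44863, 47806), Mul(-43543, Pow(1538, -1))) = Add(Rational(-44863, 47806), Mul(-43543, Rational(1, 1538))) = Add(Rational(-44863, 47806), Rational(-43543, 1538)) = Rational(-537653988, 18381407) ≈ -29.250)
Pow(y, -1) = Pow(Rational(-537653988, 18381407), -1) = Rational(-18381407, 537653988)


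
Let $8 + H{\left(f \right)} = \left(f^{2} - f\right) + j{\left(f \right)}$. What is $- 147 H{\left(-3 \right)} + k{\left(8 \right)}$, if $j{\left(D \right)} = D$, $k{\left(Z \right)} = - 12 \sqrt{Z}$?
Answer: $-147 - 24 \sqrt{2} \approx -180.94$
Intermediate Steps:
$H{\left(f \right)} = -8 + f^{2}$ ($H{\left(f \right)} = -8 + \left(\left(f^{2} - f\right) + f\right) = -8 + f^{2}$)
$- 147 H{\left(-3 \right)} + k{\left(8 \right)} = - 147 \left(-8 + \left(-3\right)^{2}\right) - 12 \sqrt{8} = - 147 \left(-8 + 9\right) - 12 \cdot 2 \sqrt{2} = \left(-147\right) 1 - 24 \sqrt{2} = -147 - 24 \sqrt{2}$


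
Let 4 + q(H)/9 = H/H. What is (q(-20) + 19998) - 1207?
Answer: 18764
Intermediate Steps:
q(H) = -27 (q(H) = -36 + 9*(H/H) = -36 + 9*1 = -36 + 9 = -27)
(q(-20) + 19998) - 1207 = (-27 + 19998) - 1207 = 19971 - 1207 = 18764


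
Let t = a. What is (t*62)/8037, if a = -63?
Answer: -434/893 ≈ -0.48600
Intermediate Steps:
t = -63
(t*62)/8037 = -63*62/8037 = -3906*1/8037 = -434/893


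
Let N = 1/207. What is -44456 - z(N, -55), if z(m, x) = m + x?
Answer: -9191008/207 ≈ -44401.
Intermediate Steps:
N = 1/207 ≈ 0.0048309
-44456 - z(N, -55) = -44456 - (1/207 - 55) = -44456 - 1*(-11384/207) = -44456 + 11384/207 = -9191008/207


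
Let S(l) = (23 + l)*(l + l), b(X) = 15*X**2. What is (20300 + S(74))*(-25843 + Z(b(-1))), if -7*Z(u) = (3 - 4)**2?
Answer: -6269339712/7 ≈ -8.9562e+8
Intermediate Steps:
Z(u) = -1/7 (Z(u) = -(3 - 4)**2/7 = -1/7*(-1)**2 = -1/7*1 = -1/7)
S(l) = 2*l*(23 + l) (S(l) = (23 + l)*(2*l) = 2*l*(23 + l))
(20300 + S(74))*(-25843 + Z(b(-1))) = (20300 + 2*74*(23 + 74))*(-25843 - 1/7) = (20300 + 2*74*97)*(-180902/7) = (20300 + 14356)*(-180902/7) = 34656*(-180902/7) = -6269339712/7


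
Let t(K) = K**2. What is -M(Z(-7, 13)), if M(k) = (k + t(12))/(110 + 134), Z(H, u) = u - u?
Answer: -36/61 ≈ -0.59016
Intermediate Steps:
Z(H, u) = 0
M(k) = 36/61 + k/244 (M(k) = (k + 12**2)/(110 + 134) = (k + 144)/244 = (144 + k)*(1/244) = 36/61 + k/244)
-M(Z(-7, 13)) = -(36/61 + (1/244)*0) = -(36/61 + 0) = -1*36/61 = -36/61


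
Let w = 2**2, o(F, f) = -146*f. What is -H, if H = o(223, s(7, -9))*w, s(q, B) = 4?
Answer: 2336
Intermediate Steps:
w = 4
H = -2336 (H = -146*4*4 = -584*4 = -2336)
-H = -1*(-2336) = 2336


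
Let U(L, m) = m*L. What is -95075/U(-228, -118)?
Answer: -95075/26904 ≈ -3.5339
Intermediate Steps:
U(L, m) = L*m
-95075/U(-228, -118) = -95075/((-228*(-118))) = -95075/26904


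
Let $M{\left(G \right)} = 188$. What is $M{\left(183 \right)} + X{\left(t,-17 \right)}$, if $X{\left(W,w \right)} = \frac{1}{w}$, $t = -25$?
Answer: $\frac{3195}{17} \approx 187.94$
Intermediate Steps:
$M{\left(183 \right)} + X{\left(t,-17 \right)} = 188 + \frac{1}{-17} = 188 - \frac{1}{17} = \frac{3195}{17}$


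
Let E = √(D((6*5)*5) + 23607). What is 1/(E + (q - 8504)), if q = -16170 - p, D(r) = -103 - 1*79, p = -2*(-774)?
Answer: -26222/687569859 - 5*√937/687569859 ≈ -3.8360e-5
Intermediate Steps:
p = 1548
D(r) = -182 (D(r) = -103 - 79 = -182)
q = -17718 (q = -16170 - 1*1548 = -16170 - 1548 = -17718)
E = 5*√937 (E = √(-182 + 23607) = √23425 = 5*√937 ≈ 153.05)
1/(E + (q - 8504)) = 1/(5*√937 + (-17718 - 8504)) = 1/(5*√937 - 26222) = 1/(-26222 + 5*√937)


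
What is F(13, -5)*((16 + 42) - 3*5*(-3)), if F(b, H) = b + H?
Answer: 824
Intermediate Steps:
F(b, H) = H + b
F(13, -5)*((16 + 42) - 3*5*(-3)) = (-5 + 13)*((16 + 42) - 3*5*(-3)) = 8*(58 - 15*(-3)) = 8*(58 + 45) = 8*103 = 824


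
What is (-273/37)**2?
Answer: 74529/1369 ≈ 54.440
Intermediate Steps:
(-273/37)**2 = 74529/1369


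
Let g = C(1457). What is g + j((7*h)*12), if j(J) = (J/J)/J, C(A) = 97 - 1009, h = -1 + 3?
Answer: -153215/168 ≈ -911.99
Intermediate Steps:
h = 2
C(A) = -912
j(J) = 1/J
g = -912
g + j((7*h)*12) = -912 + 1/((7*2)*12) = -912 + 1/(14*12) = -912 + 1/168 = -153215/168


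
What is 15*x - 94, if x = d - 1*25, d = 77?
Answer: 686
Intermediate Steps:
x = 52 (x = 77 - 1*25 = 77 - 25 = 52)
15*x - 94 = 15*52 - 94 = 780 - 94 = 686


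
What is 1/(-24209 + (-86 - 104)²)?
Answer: 1/11891 ≈ 8.4097e-5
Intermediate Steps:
1/(-24209 + (-86 - 104)²) = 1/(-24209 + (-190)²) = 1/(-24209 + 36100) = 1/11891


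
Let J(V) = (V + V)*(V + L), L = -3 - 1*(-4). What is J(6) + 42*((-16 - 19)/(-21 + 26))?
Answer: -210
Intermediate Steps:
L = 1 (L = -3 + 4 = 1)
J(V) = 2*V*(1 + V) (J(V) = (V + V)*(V + 1) = (2*V)*(1 + V) = 2*V*(1 + V))
J(6) + 42*((-16 - 19)/(-21 + 26)) = 2*6*(1 + 6) + 42*((-16 - 19)/(-21 + 26)) = 2*6*7 + 42*(-35/5) = 84 + 42*(-35*1/5) = 84 + 42*(-7) = 84 - 294 = -210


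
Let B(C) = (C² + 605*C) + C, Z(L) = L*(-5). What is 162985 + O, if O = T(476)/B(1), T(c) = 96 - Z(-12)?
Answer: 98931931/607 ≈ 1.6299e+5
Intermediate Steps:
Z(L) = -5*L
T(c) = 36 (T(c) = 96 - (-5)*(-12) = 96 - 1*60 = 96 - 60 = 36)
B(C) = C² + 606*C
O = 36/607 (O = 36/((1*(606 + 1))) = 36/((1*607)) = 36/607 ≈ 0.059308)
162985 + O = 162985 + 36/607 = 98931931/607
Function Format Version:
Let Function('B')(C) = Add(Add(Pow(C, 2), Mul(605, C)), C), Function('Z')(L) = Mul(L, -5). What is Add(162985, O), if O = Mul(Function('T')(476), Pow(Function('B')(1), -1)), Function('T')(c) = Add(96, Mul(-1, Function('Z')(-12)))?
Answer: Rational(98931931, 607) ≈ 1.6299e+5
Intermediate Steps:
Function('Z')(L) = Mul(-5, L)
Function('T')(c) = 36 (Function('T')(c) = Add(96, Mul(-1, Mul(-5, -12))) = Add(96, Mul(-1, 60)) = Add(96, -60) = 36)
Function('B')(C) = Add(Pow(C, 2), Mul(606, C))
O = Rational(36, 607) (O = Mul(36, Pow(Mul(1, Add(606, 1)), -1)) = Mul(36, Pow(Mul(1, 607), -1)) = Mul(36, Pow(607, -1)) = Mul(36, Rational(1, 607)) = Rational(36, 607) ≈ 0.059308)
Add(162985, O) = Add(162985, Rational(36, 607)) = Rational(98931931, 607)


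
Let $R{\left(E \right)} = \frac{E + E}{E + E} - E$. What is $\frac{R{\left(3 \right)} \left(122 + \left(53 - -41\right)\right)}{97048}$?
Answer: $- \frac{54}{12131} \approx -0.0044514$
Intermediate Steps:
$R{\left(E \right)} = 1 - E$ ($R{\left(E \right)} = \frac{2 E}{2 E} - E = 2 E \frac{1}{2 E} - E = 1 - E$)
$\frac{R{\left(3 \right)} \left(122 + \left(53 - -41\right)\right)}{97048} = \frac{\left(1 - 3\right) \left(122 + \left(53 - -41\right)\right)}{97048} = \left(1 - 3\right) \left(122 + \left(53 + 41\right)\right) \frac{1}{97048} = - 2 \left(122 + 94\right) \frac{1}{97048} = \left(-2\right) 216 \cdot \frac{1}{97048} = \left(-432\right) \frac{1}{97048} = - \frac{54}{12131}$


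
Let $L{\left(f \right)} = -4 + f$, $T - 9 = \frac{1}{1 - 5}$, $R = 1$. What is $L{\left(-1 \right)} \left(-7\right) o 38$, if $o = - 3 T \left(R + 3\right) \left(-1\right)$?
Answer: $139650$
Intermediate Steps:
$T = \frac{35}{4}$ ($T = 9 + \frac{1}{1 - 5} = 9 + \frac{1}{-4} = 9 - \frac{1}{4} = \frac{35}{4} \approx 8.75$)
$o = 105$ ($o = \left(-3\right) \frac{35}{4} \left(1 + 3\right) \left(-1\right) = - \frac{105 \cdot 4 \left(-1\right)}{4} = \left(- \frac{105}{4}\right) \left(-4\right) = 105$)
$L{\left(-1 \right)} \left(-7\right) o 38 = \left(-4 - 1\right) \left(-7\right) 105 \cdot 38 = \left(-5\right) \left(-7\right) 105 \cdot 38 = 35 \cdot 105 \cdot 38 = 3675 \cdot 38 = 139650$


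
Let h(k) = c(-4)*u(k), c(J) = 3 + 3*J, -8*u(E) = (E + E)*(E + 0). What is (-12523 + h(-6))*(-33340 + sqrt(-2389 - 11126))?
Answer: 414816280 - 12442*I*sqrt(13515) ≈ 4.1482e+8 - 1.4464e+6*I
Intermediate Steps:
u(E) = -E**2/4 (u(E) = -(E + E)*(E + 0)/8 = -2*E*E/8 = -E**2/4)
h(k) = 9*k**2/4 (h(k) = (3 + 3*(-4))*(-k**2/4) = (3 - 12)*(-k**2/4) = -(-9)*k**2/4 = 9*k**2/4)
(-12523 + h(-6))*(-33340 + sqrt(-2389 - 11126)) = (-12523 + (9/4)*(-6)**2)*(-33340 + sqrt(-2389 - 11126)) = (-12523 + (9/4)*36)*(-33340 + sqrt(-13515)) = (-12523 + 81)*(-33340 + I*sqrt(13515)) = -12442*(-33340 + I*sqrt(13515)) = 414816280 - 12442*I*sqrt(13515)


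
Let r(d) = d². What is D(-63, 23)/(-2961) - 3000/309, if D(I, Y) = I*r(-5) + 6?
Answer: -933131/101661 ≈ -9.1788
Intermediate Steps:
D(I, Y) = 6 + 25*I (D(I, Y) = I*(-5)² + 6 = I*25 + 6 = 25*I + 6 = 6 + 25*I)
D(-63, 23)/(-2961) - 3000/309 = (6 + 25*(-63))/(-2961) - 3000/309 = (6 - 1575)*(-1/2961) - 3000*1/309 = -1569*(-1/2961) - 1000/103 = 523/987 - 1000/103 = -933131/101661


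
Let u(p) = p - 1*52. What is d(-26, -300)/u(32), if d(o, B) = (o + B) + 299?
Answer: 27/20 ≈ 1.3500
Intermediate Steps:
d(o, B) = 299 + B + o (d(o, B) = (B + o) + 299 = 299 + B + o)
u(p) = -52 + p (u(p) = p - 52 = -52 + p)
d(-26, -300)/u(32) = (299 - 300 - 26)/(-52 + 32) = -27/(-20) = -27*(-1/20) = 27/20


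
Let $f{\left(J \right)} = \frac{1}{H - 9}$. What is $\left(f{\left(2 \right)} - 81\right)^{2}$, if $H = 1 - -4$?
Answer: $\frac{105625}{16} \approx 6601.6$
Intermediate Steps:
$H = 5$ ($H = 1 + 4 = 5$)
$f{\left(J \right)} = - \frac{1}{4}$ ($f{\left(J \right)} = \frac{1}{5 - 9} = \frac{1}{-4} = - \frac{1}{4}$)
$\left(f{\left(2 \right)} - 81\right)^{2} = \left(- \frac{1}{4} - 81\right)^{2} = \left(- \frac{325}{4}\right)^{2} = \frac{105625}{16}$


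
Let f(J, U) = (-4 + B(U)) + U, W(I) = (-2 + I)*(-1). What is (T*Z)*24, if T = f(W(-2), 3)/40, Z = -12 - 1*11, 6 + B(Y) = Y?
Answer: 276/5 ≈ 55.200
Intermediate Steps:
B(Y) = -6 + Y
W(I) = 2 - I
Z = -23 (Z = -12 - 11 = -23)
f(J, U) = -10 + 2*U (f(J, U) = (-4 + (-6 + U)) + U = (-10 + U) + U = -10 + 2*U)
T = -⅒ (T = (-10 + 2*3)/40 = (-10 + 6)*(1/40) = -4*1/40 = -⅒ ≈ -0.10000)
(T*Z)*24 = -⅒*(-23)*24 = (23/10)*24 = 276/5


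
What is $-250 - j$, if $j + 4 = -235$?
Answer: $-11$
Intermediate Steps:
$j = -239$ ($j = -4 - 235 = -239$)
$-250 - j = -250 - -239 = -250 + 239 = -11$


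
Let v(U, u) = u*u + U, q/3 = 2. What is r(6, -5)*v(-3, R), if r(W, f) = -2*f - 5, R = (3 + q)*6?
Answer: 14565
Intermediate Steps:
q = 6 (q = 3*2 = 6)
R = 54 (R = (3 + 6)*6 = 9*6 = 54)
v(U, u) = U + u**2 (v(U, u) = u**2 + U = U + u**2)
r(W, f) = -5 - 2*f
r(6, -5)*v(-3, R) = (-5 - 2*(-5))*(-3 + 54**2) = (-5 + 10)*(-3 + 2916) = 5*2913 = 14565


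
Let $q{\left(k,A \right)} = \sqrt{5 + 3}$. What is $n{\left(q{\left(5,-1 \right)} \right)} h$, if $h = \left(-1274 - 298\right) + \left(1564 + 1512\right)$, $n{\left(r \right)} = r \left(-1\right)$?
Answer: $- 3008 \sqrt{2} \approx -4254.0$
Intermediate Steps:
$q{\left(k,A \right)} = 2 \sqrt{2}$ ($q{\left(k,A \right)} = \sqrt{8} = 2 \sqrt{2}$)
$n{\left(r \right)} = - r$
$h = 1504$ ($h = -1572 + 3076 = 1504$)
$n{\left(q{\left(5,-1 \right)} \right)} h = - 2 \sqrt{2} \cdot 1504 = - 3008 \sqrt{2}$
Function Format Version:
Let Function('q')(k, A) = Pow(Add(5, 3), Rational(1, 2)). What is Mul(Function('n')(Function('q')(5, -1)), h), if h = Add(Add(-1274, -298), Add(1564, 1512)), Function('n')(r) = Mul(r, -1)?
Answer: Mul(-3008, Pow(2, Rational(1, 2))) ≈ -4254.0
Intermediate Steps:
Function('q')(k, A) = Mul(2, Pow(2, Rational(1, 2))) (Function('q')(k, A) = Pow(8, Rational(1, 2)) = Mul(2, Pow(2, Rational(1, 2))))
Function('n')(r) = Mul(-1, r)
h = 1504 (h = Add(-1572, 3076) = 1504)
Mul(Function('n')(Function('q')(5, -1)), h) = Mul(Mul(-1, Mul(2, Pow(2, Rational(1, 2)))), 1504) = Mul(Mul(-2, Pow(2, Rational(1, 2))), 1504) = Mul(-3008, Pow(2, Rational(1, 2)))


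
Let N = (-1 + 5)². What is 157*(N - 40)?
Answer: -3768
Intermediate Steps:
N = 16 (N = 4² = 16)
157*(N - 40) = 157*(16 - 40) = 157*(-24) = -3768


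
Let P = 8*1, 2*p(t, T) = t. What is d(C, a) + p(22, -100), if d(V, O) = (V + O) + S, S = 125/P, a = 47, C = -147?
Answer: -587/8 ≈ -73.375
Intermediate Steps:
p(t, T) = t/2
P = 8
S = 125/8 ≈ 15.625
d(V, O) = 125/8 + O + V (d(V, O) = (V + O) + 125/8 = (O + V) + 125/8 = 125/8 + O + V)
d(C, a) + p(22, -100) = (125/8 + 47 - 147) + (½)*22 = -675/8 + 11 = -587/8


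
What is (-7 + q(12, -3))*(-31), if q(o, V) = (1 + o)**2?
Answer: -5022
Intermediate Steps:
(-7 + q(12, -3))*(-31) = (-7 + (1 + 12)**2)*(-31) = (-7 + 13**2)*(-31) = (-7 + 169)*(-31) = 162*(-31) = -5022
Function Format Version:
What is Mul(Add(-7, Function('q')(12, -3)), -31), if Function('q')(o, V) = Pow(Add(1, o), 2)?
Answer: -5022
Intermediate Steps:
Mul(Add(-7, Function('q')(12, -3)), -31) = Mul(Add(-7, Pow(Add(1, 12), 2)), -31) = Mul(Add(-7, Pow(13, 2)), -31) = Mul(Add(-7, 169), -31) = Mul(162, -31) = -5022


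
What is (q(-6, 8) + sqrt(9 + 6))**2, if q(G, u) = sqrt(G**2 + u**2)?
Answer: (10 + sqrt(15))**2 ≈ 192.46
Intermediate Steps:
(q(-6, 8) + sqrt(9 + 6))**2 = (sqrt((-6)**2 + 8**2) + sqrt(9 + 6))**2 = (sqrt(36 + 64) + sqrt(15))**2 = (sqrt(100) + sqrt(15))**2 = (10 + sqrt(15))**2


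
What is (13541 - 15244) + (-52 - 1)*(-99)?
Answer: 3544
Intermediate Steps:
(13541 - 15244) + (-52 - 1)*(-99) = -1703 - 53*(-99) = -1703 + 5247 = 3544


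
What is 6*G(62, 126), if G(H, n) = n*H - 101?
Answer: 46266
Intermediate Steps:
G(H, n) = -101 + H*n (G(H, n) = H*n - 101 = -101 + H*n)
6*G(62, 126) = 6*(-101 + 62*126) = 6*(-101 + 7812) = 6*7711 = 46266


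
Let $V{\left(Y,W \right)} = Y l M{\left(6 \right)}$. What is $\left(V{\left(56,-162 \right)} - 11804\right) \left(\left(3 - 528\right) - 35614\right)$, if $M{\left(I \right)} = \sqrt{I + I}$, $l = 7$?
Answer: $426584756 - 28332976 \sqrt{3} \approx 3.7751 \cdot 10^{8}$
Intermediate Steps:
$M{\left(I \right)} = \sqrt{2} \sqrt{I}$ ($M{\left(I \right)} = \sqrt{2 I} = \sqrt{2} \sqrt{I}$)
$V{\left(Y,W \right)} = 14 Y \sqrt{3}$ ($V{\left(Y,W \right)} = Y 7 \sqrt{2} \sqrt{6} = 7 Y 2 \sqrt{3} = 14 Y \sqrt{3}$)
$\left(V{\left(56,-162 \right)} - 11804\right) \left(\left(3 - 528\right) - 35614\right) = \left(14 \cdot 56 \sqrt{3} - 11804\right) \left(\left(3 - 528\right) - 35614\right) = \left(784 \sqrt{3} - 11804\right) \left(\left(3 - 528\right) - 35614\right) = \left(-11804 + 784 \sqrt{3}\right) \left(-525 - 35614\right) = \left(-11804 + 784 \sqrt{3}\right) \left(-36139\right) = 426584756 - 28332976 \sqrt{3}$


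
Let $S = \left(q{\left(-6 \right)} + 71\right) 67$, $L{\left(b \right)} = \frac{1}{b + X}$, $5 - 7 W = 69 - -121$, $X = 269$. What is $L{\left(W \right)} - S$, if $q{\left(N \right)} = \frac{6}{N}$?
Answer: $- \frac{7963613}{1698} \approx -4690.0$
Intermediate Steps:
$W = - \frac{185}{7}$ ($W = \frac{5}{7} - \frac{69 - -121}{7} = \frac{5}{7} - \frac{69 + 121}{7} = \frac{5}{7} - \frac{190}{7} = - \frac{185}{7} \approx -26.429$)
$L{\left(b \right)} = \frac{1}{269 + b}$ ($L{\left(b \right)} = \frac{1}{b + 269} = \frac{1}{269 + b}$)
$S = 4690$ ($S = \left(\frac{6}{-6} + 71\right) 67 = \left(6 \left(- \frac{1}{6}\right) + 71\right) 67 = \left(-1 + 71\right) 67 = 70 \cdot 67 = 4690$)
$L{\left(W \right)} - S = \frac{1}{269 - \frac{185}{7}} - 4690 = \frac{1}{\frac{1698}{7}} - 4690 = \frac{7}{1698} - 4690 = - \frac{7963613}{1698}$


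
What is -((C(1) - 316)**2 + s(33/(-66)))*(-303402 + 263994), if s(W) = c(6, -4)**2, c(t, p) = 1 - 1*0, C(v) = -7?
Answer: 4111436640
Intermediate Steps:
c(t, p) = 1 (c(t, p) = 1 + 0 = 1)
s(W) = 1 (s(W) = 1**2 = 1)
-((C(1) - 316)**2 + s(33/(-66)))*(-303402 + 263994) = -((-7 - 316)**2 + 1)*(-303402 + 263994) = -((-323)**2 + 1)*(-39408) = -(104329 + 1)*(-39408) = -104330*(-39408) = -1*(-4111436640) = 4111436640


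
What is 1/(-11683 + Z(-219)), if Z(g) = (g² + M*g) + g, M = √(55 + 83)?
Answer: 36059/1293632863 + 219*√138/1293632863 ≈ 2.9863e-5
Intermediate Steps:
M = √138 ≈ 11.747
Z(g) = g + g² + g*√138 (Z(g) = (g² + √138*g) + g = (g² + g*√138) + g = g + g² + g*√138)
1/(-11683 + Z(-219)) = 1/(-11683 - 219*(1 - 219 + √138)) = 1/(-11683 - 219*(-218 + √138)) = 1/(-11683 + (47742 - 219*√138)) = 1/(36059 - 219*√138)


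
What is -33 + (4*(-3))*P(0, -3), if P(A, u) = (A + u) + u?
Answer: 39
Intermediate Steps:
P(A, u) = A + 2*u
-33 + (4*(-3))*P(0, -3) = -33 + (4*(-3))*(0 + 2*(-3)) = -33 - 12*(0 - 6) = -33 - 12*(-6) = -33 + 72 = 39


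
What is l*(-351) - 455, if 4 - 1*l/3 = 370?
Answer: 384943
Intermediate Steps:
l = -1098 (l = 12 - 3*370 = 12 - 1110 = -1098)
l*(-351) - 455 = -1098*(-351) - 455 = 385398 - 455 = 384943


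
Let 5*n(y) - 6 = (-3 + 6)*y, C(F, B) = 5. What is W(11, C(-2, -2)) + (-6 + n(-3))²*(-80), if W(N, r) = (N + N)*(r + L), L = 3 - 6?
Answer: -17204/5 ≈ -3440.8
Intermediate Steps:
L = -3
n(y) = 6/5 + 3*y/5 (n(y) = 6/5 + ((-3 + 6)*y)/5 = 6/5 + (3*y)/5 = 6/5 + 3*y/5)
W(N, r) = 2*N*(-3 + r) (W(N, r) = (N + N)*(r - 3) = (2*N)*(-3 + r) = 2*N*(-3 + r))
W(11, C(-2, -2)) + (-6 + n(-3))²*(-80) = 2*11*(-3 + 5) + (-6 + (6/5 + (⅗)*(-3)))²*(-80) = 2*11*2 + (-6 + (6/5 - 9/5))²*(-80) = 44 + (-6 - ⅗)²*(-80) = 44 + (-33/5)²*(-80) = 44 + (1089/25)*(-80) = 44 - 17424/5 = -17204/5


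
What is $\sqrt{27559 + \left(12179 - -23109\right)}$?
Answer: $3 \sqrt{6983} \approx 250.69$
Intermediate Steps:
$\sqrt{27559 + \left(12179 - -23109\right)} = \sqrt{27559 + \left(12179 + 23109\right)} = \sqrt{27559 + 35288} = \sqrt{62847} = 3 \sqrt{6983}$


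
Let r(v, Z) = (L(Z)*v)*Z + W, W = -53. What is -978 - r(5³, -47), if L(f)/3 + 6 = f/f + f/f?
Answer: -71425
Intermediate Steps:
L(f) = -12 (L(f) = -18 + 3*(f/f + f/f) = -18 + 3*(1 + 1) = -18 + 3*2 = -18 + 6 = -12)
r(v, Z) = -53 - 12*Z*v (r(v, Z) = (-12*v)*Z - 53 = -12*Z*v - 53 = -53 - 12*Z*v)
-978 - r(5³, -47) = -978 - (-53 - 12*(-47)*5³) = -978 - (-53 - 12*(-47)*125) = -978 - (-53 + 70500) = -978 - 1*70447 = -978 - 70447 = -71425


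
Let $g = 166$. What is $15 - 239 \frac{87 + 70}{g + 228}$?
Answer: $- \frac{31613}{394} \approx -80.236$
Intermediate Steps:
$15 - 239 \frac{87 + 70}{g + 228} = 15 - 239 \frac{87 + 70}{166 + 228} = 15 - 239 \cdot \frac{157}{394} = 15 - 239 \cdot 157 \cdot \frac{1}{394} = 15 - \frac{37523}{394} = - \frac{31613}{394}$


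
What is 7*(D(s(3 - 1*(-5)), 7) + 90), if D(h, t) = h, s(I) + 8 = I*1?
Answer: 630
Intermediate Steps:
s(I) = -8 + I (s(I) = -8 + I*1 = -8 + I)
7*(D(s(3 - 1*(-5)), 7) + 90) = 7*((-8 + (3 - 1*(-5))) + 90) = 7*((-8 + (3 + 5)) + 90) = 7*((-8 + 8) + 90) = 7*(0 + 90) = 7*90 = 630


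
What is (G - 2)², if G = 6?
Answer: 16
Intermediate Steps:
(G - 2)² = (6 - 2)² = 4² = 16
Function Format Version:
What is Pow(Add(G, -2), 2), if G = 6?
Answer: 16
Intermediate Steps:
Pow(Add(G, -2), 2) = Pow(Add(6, -2), 2) = Pow(4, 2) = 16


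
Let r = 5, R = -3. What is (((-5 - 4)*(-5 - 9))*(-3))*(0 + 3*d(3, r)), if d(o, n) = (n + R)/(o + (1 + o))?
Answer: -324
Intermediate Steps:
d(o, n) = (-3 + n)/(1 + 2*o) (d(o, n) = (n - 3)/(o + (1 + o)) = (-3 + n)/(1 + 2*o))
(((-5 - 4)*(-5 - 9))*(-3))*(0 + 3*d(3, r)) = (((-5 - 4)*(-5 - 9))*(-3))*(0 + 3*((-3 + 5)/(1 + 2*3))) = (-9*(-14)*(-3))*(0 + 3*(2/(1 + 6))) = (126*(-3))*(0 + 3*(2/7)) = -378*(0 + 3*((⅐)*2)) = -378*(0 + 3*(2/7)) = -378*(0 + 6/7) = -378*6/7 = -324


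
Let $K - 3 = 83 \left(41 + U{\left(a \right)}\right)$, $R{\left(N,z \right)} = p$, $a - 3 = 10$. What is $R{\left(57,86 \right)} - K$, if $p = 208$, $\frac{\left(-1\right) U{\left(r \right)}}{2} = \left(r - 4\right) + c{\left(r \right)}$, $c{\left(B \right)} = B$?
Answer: $454$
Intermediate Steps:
$a = 13$ ($a = 3 + 10 = 13$)
$U{\left(r \right)} = 8 - 4 r$ ($U{\left(r \right)} = - 2 \left(\left(r - 4\right) + r\right) = - 2 \left(\left(-4 + r\right) + r\right) = - 2 \left(-4 + 2 r\right) = 8 - 4 r$)
$R{\left(N,z \right)} = 208$
$K = -246$ ($K = 3 + 83 \left(41 + \left(8 - 52\right)\right) = 3 + 83 \left(41 - 44\right) = 3 + 83 \left(-3\right) = 3 - 249 = -246$)
$R{\left(57,86 \right)} - K = 208 - -246 = 208 + 246 = 454$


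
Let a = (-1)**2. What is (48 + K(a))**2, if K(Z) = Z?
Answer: 2401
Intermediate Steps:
a = 1
(48 + K(a))**2 = (48 + 1)**2 = 49**2 = 2401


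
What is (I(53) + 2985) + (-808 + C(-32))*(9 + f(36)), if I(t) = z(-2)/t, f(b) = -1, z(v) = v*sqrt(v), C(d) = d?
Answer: -3735 - 2*I*sqrt(2)/53 ≈ -3735.0 - 0.053367*I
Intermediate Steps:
z(v) = v**(3/2)
I(t) = -2*I*sqrt(2)/t (I(t) = (-2)**(3/2)/t = (-2*I*sqrt(2))/t = -2*I*sqrt(2)/t)
(I(53) + 2985) + (-808 + C(-32))*(9 + f(36)) = (-2*I*sqrt(2)/53 + 2985) + (-808 - 32)*(9 - 1) = (-2*I*sqrt(2)*1/53 + 2985) - 840*8 = (-2*I*sqrt(2)/53 + 2985) - 6720 = (2985 - 2*I*sqrt(2)/53) - 6720 = -3735 - 2*I*sqrt(2)/53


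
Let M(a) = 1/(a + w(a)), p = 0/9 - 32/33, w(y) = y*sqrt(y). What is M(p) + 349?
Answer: 724831/2080 + 33*I*sqrt(66)/520 ≈ 348.48 + 0.51556*I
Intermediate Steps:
w(y) = y**(3/2)
p = -32/33 (p = 0*(1/9) - 32*1/33 = 0 - 32/33 = -32/33 ≈ -0.96970)
M(a) = 1/(a + a**(3/2))
M(p) + 349 = 1/(-32/33 + (-32/33)**(3/2)) + 349 = 1/(-32/33 - 128*I*sqrt(66)/1089) + 349 = 349 + 1/(-32/33 - 128*I*sqrt(66)/1089)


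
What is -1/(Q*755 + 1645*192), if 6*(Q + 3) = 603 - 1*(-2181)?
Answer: -1/663895 ≈ -1.5063e-6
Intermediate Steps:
Q = 461 (Q = -3 + (603 - 1*(-2181))/6 = -3 + (603 + 2181)/6 = -3 + (⅙)*2784 = -3 + 464 = 461)
-1/(Q*755 + 1645*192) = -1/(461*755 + 1645*192) = -1/(348055 + 315840) = -1/663895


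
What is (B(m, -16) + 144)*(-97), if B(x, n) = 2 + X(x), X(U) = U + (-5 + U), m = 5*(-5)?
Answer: -8827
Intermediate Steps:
m = -25
X(U) = -5 + 2*U
B(x, n) = -3 + 2*x (B(x, n) = 2 + (-5 + 2*x) = -3 + 2*x)
(B(m, -16) + 144)*(-97) = ((-3 + 2*(-25)) + 144)*(-97) = ((-3 - 50) + 144)*(-97) = (-53 + 144)*(-97) = 91*(-97) = -8827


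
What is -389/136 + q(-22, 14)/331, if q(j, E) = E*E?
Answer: -102103/45016 ≈ -2.2682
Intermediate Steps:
q(j, E) = E**2
-389/136 + q(-22, 14)/331 = -389/136 + 14**2/331 = -389*1/136 + 196*(1/331) = -389/136 + 196/331 = -102103/45016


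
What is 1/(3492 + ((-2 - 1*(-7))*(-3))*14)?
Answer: 1/3282 ≈ 0.00030469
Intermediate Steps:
1/(3492 + ((-2 - 1*(-7))*(-3))*14) = 1/(3492 + ((-2 + 7)*(-3))*14) = 1/(3492 + (5*(-3))*14) = 1/(3492 - 15*14) = 1/(3492 - 210) = 1/3282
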